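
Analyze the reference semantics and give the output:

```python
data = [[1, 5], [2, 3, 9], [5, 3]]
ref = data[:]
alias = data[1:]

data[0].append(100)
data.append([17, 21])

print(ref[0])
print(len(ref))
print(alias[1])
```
[1, 5, 100]
3
[5, 3]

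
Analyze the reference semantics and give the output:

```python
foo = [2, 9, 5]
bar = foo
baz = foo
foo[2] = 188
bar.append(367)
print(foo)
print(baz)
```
[2, 9, 188, 367]
[2, 9, 188, 367]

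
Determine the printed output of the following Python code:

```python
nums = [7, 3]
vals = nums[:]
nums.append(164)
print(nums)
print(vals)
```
[7, 3, 164]
[7, 3]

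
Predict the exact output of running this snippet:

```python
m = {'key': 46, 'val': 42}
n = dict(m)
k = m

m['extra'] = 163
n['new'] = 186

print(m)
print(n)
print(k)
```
{'key': 46, 'val': 42, 'extra': 163}
{'key': 46, 'val': 42, 'new': 186}
{'key': 46, 'val': 42, 'extra': 163}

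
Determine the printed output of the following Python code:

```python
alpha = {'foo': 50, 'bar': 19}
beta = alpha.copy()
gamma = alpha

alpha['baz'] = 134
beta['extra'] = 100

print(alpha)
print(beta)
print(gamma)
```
{'foo': 50, 'bar': 19, 'baz': 134}
{'foo': 50, 'bar': 19, 'extra': 100}
{'foo': 50, 'bar': 19, 'baz': 134}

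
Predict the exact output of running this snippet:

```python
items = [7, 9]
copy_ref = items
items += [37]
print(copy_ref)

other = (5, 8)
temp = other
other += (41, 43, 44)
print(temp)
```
[7, 9, 37]
(5, 8)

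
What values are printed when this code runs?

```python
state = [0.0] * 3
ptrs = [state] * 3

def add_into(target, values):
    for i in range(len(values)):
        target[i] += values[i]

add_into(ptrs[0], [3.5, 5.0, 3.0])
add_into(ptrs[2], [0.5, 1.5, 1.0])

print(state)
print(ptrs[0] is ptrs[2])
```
[4.0, 6.5, 4.0]
True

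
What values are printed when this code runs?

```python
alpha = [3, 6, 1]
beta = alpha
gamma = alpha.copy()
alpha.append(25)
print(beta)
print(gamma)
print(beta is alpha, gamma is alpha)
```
[3, 6, 1, 25]
[3, 6, 1]
True False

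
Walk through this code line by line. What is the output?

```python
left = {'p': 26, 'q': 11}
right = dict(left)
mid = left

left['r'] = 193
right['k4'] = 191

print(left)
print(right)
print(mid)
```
{'p': 26, 'q': 11, 'r': 193}
{'p': 26, 'q': 11, 'k4': 191}
{'p': 26, 'q': 11, 'r': 193}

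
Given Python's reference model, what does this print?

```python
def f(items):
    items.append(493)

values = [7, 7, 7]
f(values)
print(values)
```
[7, 7, 7, 493]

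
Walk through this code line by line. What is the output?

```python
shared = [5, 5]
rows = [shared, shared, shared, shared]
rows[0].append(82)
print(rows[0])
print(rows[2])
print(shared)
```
[5, 5, 82]
[5, 5, 82]
[5, 5, 82]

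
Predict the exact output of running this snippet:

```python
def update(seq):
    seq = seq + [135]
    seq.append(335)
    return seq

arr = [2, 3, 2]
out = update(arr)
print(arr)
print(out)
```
[2, 3, 2]
[2, 3, 2, 135, 335]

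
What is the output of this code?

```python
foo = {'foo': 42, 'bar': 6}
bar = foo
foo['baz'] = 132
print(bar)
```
{'foo': 42, 'bar': 6, 'baz': 132}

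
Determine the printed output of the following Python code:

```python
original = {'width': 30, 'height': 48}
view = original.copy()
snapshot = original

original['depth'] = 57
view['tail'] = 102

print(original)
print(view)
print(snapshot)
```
{'width': 30, 'height': 48, 'depth': 57}
{'width': 30, 'height': 48, 'tail': 102}
{'width': 30, 'height': 48, 'depth': 57}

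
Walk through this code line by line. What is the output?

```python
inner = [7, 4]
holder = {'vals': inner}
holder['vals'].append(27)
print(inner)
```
[7, 4, 27]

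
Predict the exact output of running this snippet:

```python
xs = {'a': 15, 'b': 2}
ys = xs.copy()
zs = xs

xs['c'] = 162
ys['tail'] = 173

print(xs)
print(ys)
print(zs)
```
{'a': 15, 'b': 2, 'c': 162}
{'a': 15, 'b': 2, 'tail': 173}
{'a': 15, 'b': 2, 'c': 162}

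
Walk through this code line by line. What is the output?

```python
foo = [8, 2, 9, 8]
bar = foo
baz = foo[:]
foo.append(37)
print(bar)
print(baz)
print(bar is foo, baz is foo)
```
[8, 2, 9, 8, 37]
[8, 2, 9, 8]
True False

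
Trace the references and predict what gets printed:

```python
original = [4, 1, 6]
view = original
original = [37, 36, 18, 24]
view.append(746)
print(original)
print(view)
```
[37, 36, 18, 24]
[4, 1, 6, 746]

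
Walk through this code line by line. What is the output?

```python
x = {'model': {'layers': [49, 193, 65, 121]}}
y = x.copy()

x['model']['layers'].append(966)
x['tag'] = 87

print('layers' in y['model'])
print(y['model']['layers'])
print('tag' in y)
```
True
[49, 193, 65, 121, 966]
False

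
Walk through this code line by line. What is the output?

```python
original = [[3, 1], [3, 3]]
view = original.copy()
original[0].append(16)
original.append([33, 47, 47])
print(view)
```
[[3, 1, 16], [3, 3]]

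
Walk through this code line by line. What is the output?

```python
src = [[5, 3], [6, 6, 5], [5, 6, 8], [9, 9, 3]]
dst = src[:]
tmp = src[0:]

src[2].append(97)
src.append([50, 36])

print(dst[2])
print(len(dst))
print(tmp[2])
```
[5, 6, 8, 97]
4
[5, 6, 8, 97]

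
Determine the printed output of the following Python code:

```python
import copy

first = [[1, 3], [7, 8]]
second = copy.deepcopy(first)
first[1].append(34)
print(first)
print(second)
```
[[1, 3], [7, 8, 34]]
[[1, 3], [7, 8]]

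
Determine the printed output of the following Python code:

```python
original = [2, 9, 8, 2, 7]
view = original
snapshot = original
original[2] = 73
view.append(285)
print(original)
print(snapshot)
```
[2, 9, 73, 2, 7, 285]
[2, 9, 73, 2, 7, 285]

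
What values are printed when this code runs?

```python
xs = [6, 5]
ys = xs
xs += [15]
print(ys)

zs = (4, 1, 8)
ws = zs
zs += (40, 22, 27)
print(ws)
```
[6, 5, 15]
(4, 1, 8)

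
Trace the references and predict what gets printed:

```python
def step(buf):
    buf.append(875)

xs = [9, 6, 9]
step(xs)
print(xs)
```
[9, 6, 9, 875]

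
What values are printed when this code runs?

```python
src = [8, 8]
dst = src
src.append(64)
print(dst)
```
[8, 8, 64]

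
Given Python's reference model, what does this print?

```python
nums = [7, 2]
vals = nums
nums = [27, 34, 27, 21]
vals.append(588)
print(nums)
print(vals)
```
[27, 34, 27, 21]
[7, 2, 588]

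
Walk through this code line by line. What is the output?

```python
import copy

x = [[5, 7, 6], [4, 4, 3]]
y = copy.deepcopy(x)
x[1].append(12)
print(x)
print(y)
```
[[5, 7, 6], [4, 4, 3, 12]]
[[5, 7, 6], [4, 4, 3]]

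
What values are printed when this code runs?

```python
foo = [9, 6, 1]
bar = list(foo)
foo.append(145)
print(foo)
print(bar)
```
[9, 6, 1, 145]
[9, 6, 1]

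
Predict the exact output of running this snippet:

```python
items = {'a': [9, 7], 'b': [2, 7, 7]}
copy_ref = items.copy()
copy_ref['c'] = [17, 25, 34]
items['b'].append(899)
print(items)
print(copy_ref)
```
{'a': [9, 7], 'b': [2, 7, 7, 899]}
{'a': [9, 7], 'b': [2, 7, 7, 899], 'c': [17, 25, 34]}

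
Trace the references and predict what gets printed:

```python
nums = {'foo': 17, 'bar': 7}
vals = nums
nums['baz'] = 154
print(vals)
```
{'foo': 17, 'bar': 7, 'baz': 154}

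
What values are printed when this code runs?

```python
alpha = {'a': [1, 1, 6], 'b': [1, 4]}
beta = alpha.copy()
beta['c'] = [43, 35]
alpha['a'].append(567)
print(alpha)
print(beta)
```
{'a': [1, 1, 6, 567], 'b': [1, 4]}
{'a': [1, 1, 6, 567], 'b': [1, 4], 'c': [43, 35]}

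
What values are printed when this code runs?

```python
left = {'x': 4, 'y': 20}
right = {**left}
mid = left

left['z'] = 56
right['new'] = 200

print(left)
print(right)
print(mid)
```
{'x': 4, 'y': 20, 'z': 56}
{'x': 4, 'y': 20, 'new': 200}
{'x': 4, 'y': 20, 'z': 56}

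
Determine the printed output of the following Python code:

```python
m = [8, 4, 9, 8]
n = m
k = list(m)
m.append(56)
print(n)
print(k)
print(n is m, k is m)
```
[8, 4, 9, 8, 56]
[8, 4, 9, 8]
True False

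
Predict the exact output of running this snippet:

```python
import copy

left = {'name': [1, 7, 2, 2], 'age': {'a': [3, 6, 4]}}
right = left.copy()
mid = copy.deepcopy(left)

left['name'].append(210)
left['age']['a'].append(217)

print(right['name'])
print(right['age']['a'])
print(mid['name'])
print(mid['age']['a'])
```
[1, 7, 2, 2, 210]
[3, 6, 4, 217]
[1, 7, 2, 2]
[3, 6, 4]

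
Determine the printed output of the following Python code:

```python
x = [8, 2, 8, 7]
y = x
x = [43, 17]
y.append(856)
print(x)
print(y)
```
[43, 17]
[8, 2, 8, 7, 856]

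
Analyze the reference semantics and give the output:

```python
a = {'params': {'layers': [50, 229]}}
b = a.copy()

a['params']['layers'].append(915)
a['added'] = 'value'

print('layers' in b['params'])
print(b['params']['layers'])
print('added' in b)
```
True
[50, 229, 915]
False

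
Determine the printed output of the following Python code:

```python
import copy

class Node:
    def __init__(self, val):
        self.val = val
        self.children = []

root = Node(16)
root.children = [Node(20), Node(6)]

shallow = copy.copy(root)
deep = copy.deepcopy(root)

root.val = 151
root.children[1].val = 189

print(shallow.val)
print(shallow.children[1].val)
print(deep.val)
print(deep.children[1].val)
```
16
189
16
6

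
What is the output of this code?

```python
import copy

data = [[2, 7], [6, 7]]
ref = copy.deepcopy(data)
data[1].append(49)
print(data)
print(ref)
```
[[2, 7], [6, 7, 49]]
[[2, 7], [6, 7]]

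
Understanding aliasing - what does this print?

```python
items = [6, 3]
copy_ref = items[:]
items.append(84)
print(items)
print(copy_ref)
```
[6, 3, 84]
[6, 3]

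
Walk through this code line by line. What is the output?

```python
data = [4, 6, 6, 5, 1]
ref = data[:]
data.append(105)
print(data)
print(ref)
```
[4, 6, 6, 5, 1, 105]
[4, 6, 6, 5, 1]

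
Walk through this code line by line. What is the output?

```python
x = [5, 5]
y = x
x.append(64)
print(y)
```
[5, 5, 64]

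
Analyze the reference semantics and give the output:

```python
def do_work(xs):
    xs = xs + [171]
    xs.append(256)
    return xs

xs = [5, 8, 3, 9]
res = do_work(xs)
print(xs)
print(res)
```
[5, 8, 3, 9]
[5, 8, 3, 9, 171, 256]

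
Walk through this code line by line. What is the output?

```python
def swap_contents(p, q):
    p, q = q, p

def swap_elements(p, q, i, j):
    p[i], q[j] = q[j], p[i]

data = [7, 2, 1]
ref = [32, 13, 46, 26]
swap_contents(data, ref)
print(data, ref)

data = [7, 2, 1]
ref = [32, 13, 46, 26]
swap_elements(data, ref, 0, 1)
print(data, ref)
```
[7, 2, 1] [32, 13, 46, 26]
[13, 2, 1] [32, 7, 46, 26]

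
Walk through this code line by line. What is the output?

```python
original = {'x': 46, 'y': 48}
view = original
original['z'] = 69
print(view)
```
{'x': 46, 'y': 48, 'z': 69}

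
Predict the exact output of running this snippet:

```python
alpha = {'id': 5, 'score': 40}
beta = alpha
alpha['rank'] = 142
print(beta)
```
{'id': 5, 'score': 40, 'rank': 142}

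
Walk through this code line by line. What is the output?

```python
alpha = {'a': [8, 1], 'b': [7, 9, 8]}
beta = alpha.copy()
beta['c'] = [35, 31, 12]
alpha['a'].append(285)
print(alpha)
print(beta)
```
{'a': [8, 1, 285], 'b': [7, 9, 8]}
{'a': [8, 1, 285], 'b': [7, 9, 8], 'c': [35, 31, 12]}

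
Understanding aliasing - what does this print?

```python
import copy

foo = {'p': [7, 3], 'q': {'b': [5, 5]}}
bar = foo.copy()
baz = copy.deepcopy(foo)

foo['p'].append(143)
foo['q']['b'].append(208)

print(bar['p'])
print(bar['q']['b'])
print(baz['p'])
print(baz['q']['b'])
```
[7, 3, 143]
[5, 5, 208]
[7, 3]
[5, 5]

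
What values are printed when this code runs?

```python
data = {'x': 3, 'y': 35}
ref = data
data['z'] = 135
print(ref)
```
{'x': 3, 'y': 35, 'z': 135}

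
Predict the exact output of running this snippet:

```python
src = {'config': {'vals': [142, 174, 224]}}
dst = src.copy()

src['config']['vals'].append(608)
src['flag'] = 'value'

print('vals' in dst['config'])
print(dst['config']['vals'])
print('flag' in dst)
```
True
[142, 174, 224, 608]
False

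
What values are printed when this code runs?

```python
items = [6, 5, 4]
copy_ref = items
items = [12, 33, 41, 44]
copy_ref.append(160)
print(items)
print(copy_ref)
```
[12, 33, 41, 44]
[6, 5, 4, 160]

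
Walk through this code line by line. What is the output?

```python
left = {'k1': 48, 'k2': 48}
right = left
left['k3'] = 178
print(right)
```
{'k1': 48, 'k2': 48, 'k3': 178}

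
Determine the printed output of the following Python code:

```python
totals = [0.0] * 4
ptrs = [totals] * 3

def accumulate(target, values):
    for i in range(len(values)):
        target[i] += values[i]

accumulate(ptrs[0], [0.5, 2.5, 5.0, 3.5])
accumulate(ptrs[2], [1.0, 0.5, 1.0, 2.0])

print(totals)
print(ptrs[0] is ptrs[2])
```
[1.5, 3.0, 6.0, 5.5]
True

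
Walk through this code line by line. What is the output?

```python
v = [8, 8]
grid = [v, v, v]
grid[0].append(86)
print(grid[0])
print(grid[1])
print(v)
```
[8, 8, 86]
[8, 8, 86]
[8, 8, 86]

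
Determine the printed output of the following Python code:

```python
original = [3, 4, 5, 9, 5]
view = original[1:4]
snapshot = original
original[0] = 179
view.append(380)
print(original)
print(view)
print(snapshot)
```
[179, 4, 5, 9, 5]
[4, 5, 9, 380]
[179, 4, 5, 9, 5]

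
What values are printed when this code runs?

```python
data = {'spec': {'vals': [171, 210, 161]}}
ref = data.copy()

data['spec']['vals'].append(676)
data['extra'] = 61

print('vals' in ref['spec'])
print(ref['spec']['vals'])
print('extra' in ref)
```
True
[171, 210, 161, 676]
False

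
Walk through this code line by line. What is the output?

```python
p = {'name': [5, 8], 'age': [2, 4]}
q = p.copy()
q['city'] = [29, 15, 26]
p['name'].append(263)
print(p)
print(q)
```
{'name': [5, 8, 263], 'age': [2, 4]}
{'name': [5, 8, 263], 'age': [2, 4], 'city': [29, 15, 26]}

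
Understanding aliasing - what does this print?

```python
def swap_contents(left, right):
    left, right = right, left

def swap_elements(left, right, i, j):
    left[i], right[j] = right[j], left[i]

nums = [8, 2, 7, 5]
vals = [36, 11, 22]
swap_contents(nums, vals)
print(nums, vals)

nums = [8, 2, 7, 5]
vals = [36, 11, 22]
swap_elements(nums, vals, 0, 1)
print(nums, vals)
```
[8, 2, 7, 5] [36, 11, 22]
[11, 2, 7, 5] [36, 8, 22]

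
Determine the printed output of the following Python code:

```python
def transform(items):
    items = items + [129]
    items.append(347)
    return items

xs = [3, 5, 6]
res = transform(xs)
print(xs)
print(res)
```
[3, 5, 6]
[3, 5, 6, 129, 347]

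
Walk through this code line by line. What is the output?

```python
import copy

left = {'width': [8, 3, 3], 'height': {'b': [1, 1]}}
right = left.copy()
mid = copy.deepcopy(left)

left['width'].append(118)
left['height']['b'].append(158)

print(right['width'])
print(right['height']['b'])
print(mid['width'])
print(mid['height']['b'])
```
[8, 3, 3, 118]
[1, 1, 158]
[8, 3, 3]
[1, 1]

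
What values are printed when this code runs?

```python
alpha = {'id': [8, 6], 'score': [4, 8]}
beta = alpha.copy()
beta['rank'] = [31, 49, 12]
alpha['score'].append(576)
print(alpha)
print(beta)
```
{'id': [8, 6], 'score': [4, 8, 576]}
{'id': [8, 6], 'score': [4, 8, 576], 'rank': [31, 49, 12]}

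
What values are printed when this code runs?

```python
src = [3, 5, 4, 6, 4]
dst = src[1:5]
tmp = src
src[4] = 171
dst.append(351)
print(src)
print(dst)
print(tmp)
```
[3, 5, 4, 6, 171]
[5, 4, 6, 4, 351]
[3, 5, 4, 6, 171]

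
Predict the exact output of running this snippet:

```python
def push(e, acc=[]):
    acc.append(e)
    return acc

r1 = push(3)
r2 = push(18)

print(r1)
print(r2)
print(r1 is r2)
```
[3, 18]
[3, 18]
True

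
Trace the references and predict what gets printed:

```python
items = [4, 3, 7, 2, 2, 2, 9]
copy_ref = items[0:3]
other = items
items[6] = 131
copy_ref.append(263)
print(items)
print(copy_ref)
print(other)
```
[4, 3, 7, 2, 2, 2, 131]
[4, 3, 7, 263]
[4, 3, 7, 2, 2, 2, 131]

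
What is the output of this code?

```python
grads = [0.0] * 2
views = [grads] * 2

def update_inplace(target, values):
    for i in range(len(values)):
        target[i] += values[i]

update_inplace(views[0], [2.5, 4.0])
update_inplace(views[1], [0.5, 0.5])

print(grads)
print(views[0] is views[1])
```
[3.0, 4.5]
True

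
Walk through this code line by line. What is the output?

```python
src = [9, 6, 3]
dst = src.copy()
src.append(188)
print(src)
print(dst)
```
[9, 6, 3, 188]
[9, 6, 3]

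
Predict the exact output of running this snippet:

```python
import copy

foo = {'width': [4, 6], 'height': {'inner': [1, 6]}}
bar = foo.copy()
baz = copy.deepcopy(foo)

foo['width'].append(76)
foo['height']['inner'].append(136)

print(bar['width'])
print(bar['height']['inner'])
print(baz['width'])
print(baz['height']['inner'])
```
[4, 6, 76]
[1, 6, 136]
[4, 6]
[1, 6]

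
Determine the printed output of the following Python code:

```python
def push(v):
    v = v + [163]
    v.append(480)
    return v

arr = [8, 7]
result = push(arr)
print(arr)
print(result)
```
[8, 7]
[8, 7, 163, 480]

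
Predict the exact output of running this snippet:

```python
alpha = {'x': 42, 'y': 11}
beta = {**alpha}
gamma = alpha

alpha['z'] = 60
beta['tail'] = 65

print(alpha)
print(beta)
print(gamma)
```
{'x': 42, 'y': 11, 'z': 60}
{'x': 42, 'y': 11, 'tail': 65}
{'x': 42, 'y': 11, 'z': 60}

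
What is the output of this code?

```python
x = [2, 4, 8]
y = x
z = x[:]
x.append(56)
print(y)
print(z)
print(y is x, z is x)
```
[2, 4, 8, 56]
[2, 4, 8]
True False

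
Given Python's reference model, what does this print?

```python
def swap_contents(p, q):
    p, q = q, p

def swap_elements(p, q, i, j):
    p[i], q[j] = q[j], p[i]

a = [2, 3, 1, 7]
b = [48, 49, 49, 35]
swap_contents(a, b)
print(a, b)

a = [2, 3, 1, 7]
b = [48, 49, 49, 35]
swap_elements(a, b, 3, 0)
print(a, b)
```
[2, 3, 1, 7] [48, 49, 49, 35]
[2, 3, 1, 48] [7, 49, 49, 35]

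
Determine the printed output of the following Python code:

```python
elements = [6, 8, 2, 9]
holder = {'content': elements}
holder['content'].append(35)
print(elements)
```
[6, 8, 2, 9, 35]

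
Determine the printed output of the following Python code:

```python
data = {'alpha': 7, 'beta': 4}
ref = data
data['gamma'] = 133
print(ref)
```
{'alpha': 7, 'beta': 4, 'gamma': 133}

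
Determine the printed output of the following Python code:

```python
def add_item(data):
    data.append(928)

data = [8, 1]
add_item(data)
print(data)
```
[8, 1, 928]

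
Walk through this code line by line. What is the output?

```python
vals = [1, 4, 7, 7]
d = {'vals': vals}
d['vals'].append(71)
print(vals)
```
[1, 4, 7, 7, 71]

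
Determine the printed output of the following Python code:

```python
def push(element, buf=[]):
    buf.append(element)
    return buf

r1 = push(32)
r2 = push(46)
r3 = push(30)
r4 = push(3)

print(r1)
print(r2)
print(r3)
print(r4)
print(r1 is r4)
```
[32, 46, 30, 3]
[32, 46, 30, 3]
[32, 46, 30, 3]
[32, 46, 30, 3]
True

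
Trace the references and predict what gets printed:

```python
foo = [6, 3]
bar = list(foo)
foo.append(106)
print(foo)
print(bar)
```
[6, 3, 106]
[6, 3]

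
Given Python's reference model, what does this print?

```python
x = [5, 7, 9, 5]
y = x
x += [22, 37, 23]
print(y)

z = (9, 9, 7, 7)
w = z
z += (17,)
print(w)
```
[5, 7, 9, 5, 22, 37, 23]
(9, 9, 7, 7)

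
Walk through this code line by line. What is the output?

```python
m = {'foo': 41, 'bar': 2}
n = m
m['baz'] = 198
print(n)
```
{'foo': 41, 'bar': 2, 'baz': 198}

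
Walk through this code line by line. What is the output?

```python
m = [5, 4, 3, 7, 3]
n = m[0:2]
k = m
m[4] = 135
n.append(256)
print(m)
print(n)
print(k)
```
[5, 4, 3, 7, 135]
[5, 4, 256]
[5, 4, 3, 7, 135]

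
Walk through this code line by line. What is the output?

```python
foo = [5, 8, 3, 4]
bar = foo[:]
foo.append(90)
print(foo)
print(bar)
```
[5, 8, 3, 4, 90]
[5, 8, 3, 4]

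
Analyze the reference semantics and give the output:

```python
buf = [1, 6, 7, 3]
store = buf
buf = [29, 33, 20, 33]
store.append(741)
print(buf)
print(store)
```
[29, 33, 20, 33]
[1, 6, 7, 3, 741]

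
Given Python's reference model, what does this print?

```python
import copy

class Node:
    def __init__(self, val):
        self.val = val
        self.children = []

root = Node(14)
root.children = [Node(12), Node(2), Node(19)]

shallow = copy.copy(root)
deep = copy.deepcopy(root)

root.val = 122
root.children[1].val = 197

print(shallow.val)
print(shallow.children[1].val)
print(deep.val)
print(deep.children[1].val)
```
14
197
14
2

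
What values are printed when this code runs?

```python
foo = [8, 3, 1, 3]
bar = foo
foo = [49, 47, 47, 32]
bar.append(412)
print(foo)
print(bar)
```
[49, 47, 47, 32]
[8, 3, 1, 3, 412]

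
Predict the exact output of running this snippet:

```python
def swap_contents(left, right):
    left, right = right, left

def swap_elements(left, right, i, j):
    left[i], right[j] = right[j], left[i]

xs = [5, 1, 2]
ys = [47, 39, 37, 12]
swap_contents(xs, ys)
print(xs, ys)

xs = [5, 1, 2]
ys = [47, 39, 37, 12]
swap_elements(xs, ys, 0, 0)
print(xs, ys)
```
[5, 1, 2] [47, 39, 37, 12]
[47, 1, 2] [5, 39, 37, 12]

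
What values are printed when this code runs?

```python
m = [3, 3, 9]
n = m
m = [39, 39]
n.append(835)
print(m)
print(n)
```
[39, 39]
[3, 3, 9, 835]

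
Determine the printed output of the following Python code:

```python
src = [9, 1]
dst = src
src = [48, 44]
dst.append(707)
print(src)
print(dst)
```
[48, 44]
[9, 1, 707]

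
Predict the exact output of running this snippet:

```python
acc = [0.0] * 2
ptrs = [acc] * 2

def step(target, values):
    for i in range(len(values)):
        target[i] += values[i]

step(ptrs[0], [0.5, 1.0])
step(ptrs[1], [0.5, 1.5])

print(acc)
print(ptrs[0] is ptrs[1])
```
[1.0, 2.5]
True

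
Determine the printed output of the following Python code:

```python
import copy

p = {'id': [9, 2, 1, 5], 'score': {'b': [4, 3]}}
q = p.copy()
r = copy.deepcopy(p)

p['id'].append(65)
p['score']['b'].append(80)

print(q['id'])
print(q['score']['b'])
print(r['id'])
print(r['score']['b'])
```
[9, 2, 1, 5, 65]
[4, 3, 80]
[9, 2, 1, 5]
[4, 3]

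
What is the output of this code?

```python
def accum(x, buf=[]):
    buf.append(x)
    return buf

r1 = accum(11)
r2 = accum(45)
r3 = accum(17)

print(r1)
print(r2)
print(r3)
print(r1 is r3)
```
[11, 45, 17]
[11, 45, 17]
[11, 45, 17]
True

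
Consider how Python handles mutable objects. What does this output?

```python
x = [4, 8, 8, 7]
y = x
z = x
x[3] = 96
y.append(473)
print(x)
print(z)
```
[4, 8, 8, 96, 473]
[4, 8, 8, 96, 473]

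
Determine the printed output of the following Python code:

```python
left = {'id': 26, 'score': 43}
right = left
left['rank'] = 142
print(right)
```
{'id': 26, 'score': 43, 'rank': 142}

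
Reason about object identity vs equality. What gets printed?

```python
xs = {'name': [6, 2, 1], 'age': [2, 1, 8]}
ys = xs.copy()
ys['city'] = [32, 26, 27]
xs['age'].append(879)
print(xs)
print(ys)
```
{'name': [6, 2, 1], 'age': [2, 1, 8, 879]}
{'name': [6, 2, 1], 'age': [2, 1, 8, 879], 'city': [32, 26, 27]}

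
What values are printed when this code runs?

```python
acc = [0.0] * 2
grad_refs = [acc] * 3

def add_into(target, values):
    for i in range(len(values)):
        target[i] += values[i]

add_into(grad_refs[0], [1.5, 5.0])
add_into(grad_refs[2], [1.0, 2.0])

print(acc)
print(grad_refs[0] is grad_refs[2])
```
[2.5, 7.0]
True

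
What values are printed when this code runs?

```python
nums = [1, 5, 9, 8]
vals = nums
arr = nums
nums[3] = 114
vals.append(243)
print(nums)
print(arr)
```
[1, 5, 9, 114, 243]
[1, 5, 9, 114, 243]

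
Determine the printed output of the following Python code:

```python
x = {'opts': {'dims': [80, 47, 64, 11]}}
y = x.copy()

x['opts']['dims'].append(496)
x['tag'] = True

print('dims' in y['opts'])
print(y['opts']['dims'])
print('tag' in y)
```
True
[80, 47, 64, 11, 496]
False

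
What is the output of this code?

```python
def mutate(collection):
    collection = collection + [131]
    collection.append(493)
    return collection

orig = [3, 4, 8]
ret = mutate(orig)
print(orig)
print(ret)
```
[3, 4, 8]
[3, 4, 8, 131, 493]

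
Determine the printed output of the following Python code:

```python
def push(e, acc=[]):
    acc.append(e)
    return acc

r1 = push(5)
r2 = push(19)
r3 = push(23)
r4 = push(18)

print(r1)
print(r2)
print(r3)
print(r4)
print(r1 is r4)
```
[5, 19, 23, 18]
[5, 19, 23, 18]
[5, 19, 23, 18]
[5, 19, 23, 18]
True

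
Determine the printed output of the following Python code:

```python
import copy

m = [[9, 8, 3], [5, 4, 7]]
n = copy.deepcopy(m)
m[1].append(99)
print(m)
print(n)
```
[[9, 8, 3], [5, 4, 7, 99]]
[[9, 8, 3], [5, 4, 7]]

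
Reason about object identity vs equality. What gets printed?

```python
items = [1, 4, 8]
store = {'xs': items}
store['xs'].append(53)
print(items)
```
[1, 4, 8, 53]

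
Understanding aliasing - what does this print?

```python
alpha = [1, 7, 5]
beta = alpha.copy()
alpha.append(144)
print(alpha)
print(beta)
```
[1, 7, 5, 144]
[1, 7, 5]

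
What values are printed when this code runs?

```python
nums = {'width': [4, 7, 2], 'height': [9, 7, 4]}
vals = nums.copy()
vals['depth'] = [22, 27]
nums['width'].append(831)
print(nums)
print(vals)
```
{'width': [4, 7, 2, 831], 'height': [9, 7, 4]}
{'width': [4, 7, 2, 831], 'height': [9, 7, 4], 'depth': [22, 27]}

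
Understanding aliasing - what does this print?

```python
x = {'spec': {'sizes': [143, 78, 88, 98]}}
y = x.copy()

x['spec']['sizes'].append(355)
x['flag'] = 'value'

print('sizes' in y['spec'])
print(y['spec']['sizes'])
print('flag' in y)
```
True
[143, 78, 88, 98, 355]
False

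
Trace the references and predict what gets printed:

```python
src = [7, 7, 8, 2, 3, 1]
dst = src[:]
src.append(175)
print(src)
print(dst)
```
[7, 7, 8, 2, 3, 1, 175]
[7, 7, 8, 2, 3, 1]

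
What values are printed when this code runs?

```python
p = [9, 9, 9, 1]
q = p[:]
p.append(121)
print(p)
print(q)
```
[9, 9, 9, 1, 121]
[9, 9, 9, 1]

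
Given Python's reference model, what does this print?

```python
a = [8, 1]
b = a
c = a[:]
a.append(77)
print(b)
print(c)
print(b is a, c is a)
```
[8, 1, 77]
[8, 1]
True False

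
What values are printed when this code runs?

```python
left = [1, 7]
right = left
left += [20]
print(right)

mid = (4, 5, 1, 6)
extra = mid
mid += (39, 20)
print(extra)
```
[1, 7, 20]
(4, 5, 1, 6)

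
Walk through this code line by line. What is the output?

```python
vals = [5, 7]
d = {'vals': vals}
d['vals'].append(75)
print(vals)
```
[5, 7, 75]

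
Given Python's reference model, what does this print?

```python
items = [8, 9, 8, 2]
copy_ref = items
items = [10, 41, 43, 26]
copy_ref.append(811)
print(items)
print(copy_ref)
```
[10, 41, 43, 26]
[8, 9, 8, 2, 811]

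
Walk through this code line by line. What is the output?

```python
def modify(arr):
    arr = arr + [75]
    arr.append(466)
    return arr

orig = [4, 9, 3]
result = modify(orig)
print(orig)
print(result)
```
[4, 9, 3]
[4, 9, 3, 75, 466]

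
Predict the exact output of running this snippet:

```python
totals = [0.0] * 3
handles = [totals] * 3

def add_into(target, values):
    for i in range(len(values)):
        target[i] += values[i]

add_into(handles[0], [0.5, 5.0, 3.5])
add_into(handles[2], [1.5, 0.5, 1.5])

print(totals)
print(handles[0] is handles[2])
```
[2.0, 5.5, 5.0]
True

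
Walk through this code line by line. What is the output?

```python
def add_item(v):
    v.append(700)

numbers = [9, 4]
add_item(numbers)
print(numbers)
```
[9, 4, 700]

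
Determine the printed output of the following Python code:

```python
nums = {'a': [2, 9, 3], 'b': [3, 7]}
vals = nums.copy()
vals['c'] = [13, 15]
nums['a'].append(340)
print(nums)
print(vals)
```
{'a': [2, 9, 3, 340], 'b': [3, 7]}
{'a': [2, 9, 3, 340], 'b': [3, 7], 'c': [13, 15]}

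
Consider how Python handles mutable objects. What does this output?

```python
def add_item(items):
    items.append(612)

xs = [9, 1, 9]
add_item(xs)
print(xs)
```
[9, 1, 9, 612]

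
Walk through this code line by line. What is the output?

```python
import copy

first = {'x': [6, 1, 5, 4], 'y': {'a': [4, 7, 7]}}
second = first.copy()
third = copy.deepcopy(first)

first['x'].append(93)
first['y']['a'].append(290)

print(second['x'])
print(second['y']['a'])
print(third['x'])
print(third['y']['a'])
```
[6, 1, 5, 4, 93]
[4, 7, 7, 290]
[6, 1, 5, 4]
[4, 7, 7]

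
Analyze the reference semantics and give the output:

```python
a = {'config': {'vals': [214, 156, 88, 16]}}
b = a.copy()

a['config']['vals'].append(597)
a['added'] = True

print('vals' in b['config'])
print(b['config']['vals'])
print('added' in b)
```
True
[214, 156, 88, 16, 597]
False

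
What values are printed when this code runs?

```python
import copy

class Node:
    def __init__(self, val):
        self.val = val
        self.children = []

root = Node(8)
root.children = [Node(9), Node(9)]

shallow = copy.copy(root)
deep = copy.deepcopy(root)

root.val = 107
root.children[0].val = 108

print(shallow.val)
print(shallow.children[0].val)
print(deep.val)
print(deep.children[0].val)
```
8
108
8
9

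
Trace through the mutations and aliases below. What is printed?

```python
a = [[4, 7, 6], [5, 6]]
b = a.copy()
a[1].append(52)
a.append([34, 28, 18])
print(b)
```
[[4, 7, 6], [5, 6, 52]]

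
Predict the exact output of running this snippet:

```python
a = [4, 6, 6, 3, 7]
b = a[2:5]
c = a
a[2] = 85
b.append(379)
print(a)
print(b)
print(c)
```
[4, 6, 85, 3, 7]
[6, 3, 7, 379]
[4, 6, 85, 3, 7]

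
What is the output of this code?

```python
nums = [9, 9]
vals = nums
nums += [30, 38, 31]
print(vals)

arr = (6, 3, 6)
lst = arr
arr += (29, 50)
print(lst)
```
[9, 9, 30, 38, 31]
(6, 3, 6)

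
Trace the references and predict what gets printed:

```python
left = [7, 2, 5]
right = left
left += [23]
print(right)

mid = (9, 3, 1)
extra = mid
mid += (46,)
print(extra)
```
[7, 2, 5, 23]
(9, 3, 1)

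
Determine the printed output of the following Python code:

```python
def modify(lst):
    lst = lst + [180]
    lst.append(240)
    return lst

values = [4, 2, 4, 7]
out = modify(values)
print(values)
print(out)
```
[4, 2, 4, 7]
[4, 2, 4, 7, 180, 240]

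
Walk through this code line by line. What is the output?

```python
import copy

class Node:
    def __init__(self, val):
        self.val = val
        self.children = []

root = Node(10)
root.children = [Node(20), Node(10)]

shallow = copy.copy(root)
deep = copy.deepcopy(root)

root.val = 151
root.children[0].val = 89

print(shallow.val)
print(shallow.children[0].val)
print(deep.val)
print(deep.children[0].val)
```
10
89
10
20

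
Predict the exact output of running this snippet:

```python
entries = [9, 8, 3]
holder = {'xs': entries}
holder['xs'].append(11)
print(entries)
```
[9, 8, 3, 11]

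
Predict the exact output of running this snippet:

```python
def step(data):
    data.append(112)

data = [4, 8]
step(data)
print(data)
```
[4, 8, 112]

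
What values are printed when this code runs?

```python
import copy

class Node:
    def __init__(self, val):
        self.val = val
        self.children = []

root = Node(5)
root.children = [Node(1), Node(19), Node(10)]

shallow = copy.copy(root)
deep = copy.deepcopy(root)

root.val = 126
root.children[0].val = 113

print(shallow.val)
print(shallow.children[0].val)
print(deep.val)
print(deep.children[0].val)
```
5
113
5
1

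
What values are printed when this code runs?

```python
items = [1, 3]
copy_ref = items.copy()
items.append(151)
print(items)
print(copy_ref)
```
[1, 3, 151]
[1, 3]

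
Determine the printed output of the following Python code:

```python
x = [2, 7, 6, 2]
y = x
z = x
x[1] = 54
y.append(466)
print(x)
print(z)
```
[2, 54, 6, 2, 466]
[2, 54, 6, 2, 466]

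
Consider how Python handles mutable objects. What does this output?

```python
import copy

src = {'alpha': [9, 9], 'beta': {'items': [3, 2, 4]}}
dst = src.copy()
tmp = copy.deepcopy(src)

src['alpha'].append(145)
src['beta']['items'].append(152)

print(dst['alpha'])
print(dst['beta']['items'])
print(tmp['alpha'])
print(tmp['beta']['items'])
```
[9, 9, 145]
[3, 2, 4, 152]
[9, 9]
[3, 2, 4]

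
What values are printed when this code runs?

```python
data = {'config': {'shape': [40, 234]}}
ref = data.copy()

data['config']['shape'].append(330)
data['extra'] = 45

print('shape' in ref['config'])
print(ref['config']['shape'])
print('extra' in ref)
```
True
[40, 234, 330]
False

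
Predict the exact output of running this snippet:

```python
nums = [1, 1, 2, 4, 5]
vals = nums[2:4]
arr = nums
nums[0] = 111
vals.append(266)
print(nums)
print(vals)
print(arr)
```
[111, 1, 2, 4, 5]
[2, 4, 266]
[111, 1, 2, 4, 5]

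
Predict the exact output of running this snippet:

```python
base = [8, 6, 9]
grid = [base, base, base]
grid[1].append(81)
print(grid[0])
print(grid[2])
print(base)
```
[8, 6, 9, 81]
[8, 6, 9, 81]
[8, 6, 9, 81]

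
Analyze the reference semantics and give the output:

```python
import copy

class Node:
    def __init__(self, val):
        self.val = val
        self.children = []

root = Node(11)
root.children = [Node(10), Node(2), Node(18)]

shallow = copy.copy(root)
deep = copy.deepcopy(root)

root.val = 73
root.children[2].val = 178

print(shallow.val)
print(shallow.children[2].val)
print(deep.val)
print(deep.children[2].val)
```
11
178
11
18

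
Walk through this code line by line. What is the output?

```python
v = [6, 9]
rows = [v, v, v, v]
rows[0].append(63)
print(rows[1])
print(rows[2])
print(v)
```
[6, 9, 63]
[6, 9, 63]
[6, 9, 63]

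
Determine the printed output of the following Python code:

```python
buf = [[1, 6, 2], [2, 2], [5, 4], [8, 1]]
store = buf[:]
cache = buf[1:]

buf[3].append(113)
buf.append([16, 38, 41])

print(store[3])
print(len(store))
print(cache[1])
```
[8, 1, 113]
4
[5, 4]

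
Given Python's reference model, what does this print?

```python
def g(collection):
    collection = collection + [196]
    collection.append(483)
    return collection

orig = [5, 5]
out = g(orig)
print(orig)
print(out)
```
[5, 5]
[5, 5, 196, 483]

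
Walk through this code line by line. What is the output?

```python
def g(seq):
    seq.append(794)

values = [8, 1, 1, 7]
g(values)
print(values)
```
[8, 1, 1, 7, 794]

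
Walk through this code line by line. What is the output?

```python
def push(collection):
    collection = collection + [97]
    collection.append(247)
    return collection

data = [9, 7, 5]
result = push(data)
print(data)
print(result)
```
[9, 7, 5]
[9, 7, 5, 97, 247]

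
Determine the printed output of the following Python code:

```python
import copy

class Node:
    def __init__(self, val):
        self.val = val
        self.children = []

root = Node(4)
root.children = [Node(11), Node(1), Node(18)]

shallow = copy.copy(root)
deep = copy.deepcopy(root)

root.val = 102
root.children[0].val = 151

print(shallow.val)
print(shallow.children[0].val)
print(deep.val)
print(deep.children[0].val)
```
4
151
4
11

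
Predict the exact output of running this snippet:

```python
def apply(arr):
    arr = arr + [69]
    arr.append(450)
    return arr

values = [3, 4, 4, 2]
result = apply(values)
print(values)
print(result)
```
[3, 4, 4, 2]
[3, 4, 4, 2, 69, 450]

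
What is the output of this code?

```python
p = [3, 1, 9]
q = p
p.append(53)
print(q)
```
[3, 1, 9, 53]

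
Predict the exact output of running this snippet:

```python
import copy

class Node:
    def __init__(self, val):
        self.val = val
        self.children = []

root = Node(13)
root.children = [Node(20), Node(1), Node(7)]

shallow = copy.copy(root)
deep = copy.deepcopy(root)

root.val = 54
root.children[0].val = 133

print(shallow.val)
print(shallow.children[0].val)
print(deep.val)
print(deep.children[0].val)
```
13
133
13
20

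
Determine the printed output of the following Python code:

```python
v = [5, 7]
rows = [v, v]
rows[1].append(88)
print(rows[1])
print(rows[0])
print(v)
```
[5, 7, 88]
[5, 7, 88]
[5, 7, 88]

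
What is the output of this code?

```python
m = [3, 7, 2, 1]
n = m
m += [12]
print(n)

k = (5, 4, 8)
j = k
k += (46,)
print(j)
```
[3, 7, 2, 1, 12]
(5, 4, 8)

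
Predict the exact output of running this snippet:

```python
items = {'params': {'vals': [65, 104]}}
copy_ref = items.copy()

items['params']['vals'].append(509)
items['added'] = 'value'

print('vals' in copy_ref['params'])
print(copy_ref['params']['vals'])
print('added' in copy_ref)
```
True
[65, 104, 509]
False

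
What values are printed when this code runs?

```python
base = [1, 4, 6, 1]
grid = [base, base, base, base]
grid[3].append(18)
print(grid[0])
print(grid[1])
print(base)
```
[1, 4, 6, 1, 18]
[1, 4, 6, 1, 18]
[1, 4, 6, 1, 18]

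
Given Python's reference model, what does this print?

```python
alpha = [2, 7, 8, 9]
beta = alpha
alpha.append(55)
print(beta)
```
[2, 7, 8, 9, 55]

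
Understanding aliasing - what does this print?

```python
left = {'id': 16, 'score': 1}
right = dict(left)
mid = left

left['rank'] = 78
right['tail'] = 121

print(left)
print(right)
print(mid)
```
{'id': 16, 'score': 1, 'rank': 78}
{'id': 16, 'score': 1, 'tail': 121}
{'id': 16, 'score': 1, 'rank': 78}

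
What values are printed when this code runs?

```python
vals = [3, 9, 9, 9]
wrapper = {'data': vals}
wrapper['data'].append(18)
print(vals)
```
[3, 9, 9, 9, 18]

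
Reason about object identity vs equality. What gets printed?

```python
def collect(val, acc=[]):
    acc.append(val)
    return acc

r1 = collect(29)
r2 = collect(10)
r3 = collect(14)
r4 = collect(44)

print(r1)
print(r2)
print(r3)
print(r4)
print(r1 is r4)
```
[29, 10, 14, 44]
[29, 10, 14, 44]
[29, 10, 14, 44]
[29, 10, 14, 44]
True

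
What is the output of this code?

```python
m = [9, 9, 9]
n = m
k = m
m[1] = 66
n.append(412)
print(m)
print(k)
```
[9, 66, 9, 412]
[9, 66, 9, 412]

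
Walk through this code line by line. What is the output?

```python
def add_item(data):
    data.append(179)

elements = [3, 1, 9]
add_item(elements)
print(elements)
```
[3, 1, 9, 179]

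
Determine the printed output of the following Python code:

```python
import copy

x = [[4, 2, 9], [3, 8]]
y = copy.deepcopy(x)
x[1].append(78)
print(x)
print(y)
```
[[4, 2, 9], [3, 8, 78]]
[[4, 2, 9], [3, 8]]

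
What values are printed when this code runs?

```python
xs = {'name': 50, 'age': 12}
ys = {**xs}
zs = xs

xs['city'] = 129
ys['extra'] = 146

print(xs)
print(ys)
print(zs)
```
{'name': 50, 'age': 12, 'city': 129}
{'name': 50, 'age': 12, 'extra': 146}
{'name': 50, 'age': 12, 'city': 129}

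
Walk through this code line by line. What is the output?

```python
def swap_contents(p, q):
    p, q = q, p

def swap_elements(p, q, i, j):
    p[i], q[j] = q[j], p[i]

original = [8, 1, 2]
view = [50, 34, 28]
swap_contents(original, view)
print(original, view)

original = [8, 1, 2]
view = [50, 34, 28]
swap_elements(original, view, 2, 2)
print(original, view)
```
[8, 1, 2] [50, 34, 28]
[8, 1, 28] [50, 34, 2]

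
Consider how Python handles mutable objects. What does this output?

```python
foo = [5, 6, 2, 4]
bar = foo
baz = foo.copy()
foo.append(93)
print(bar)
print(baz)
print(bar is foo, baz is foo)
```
[5, 6, 2, 4, 93]
[5, 6, 2, 4]
True False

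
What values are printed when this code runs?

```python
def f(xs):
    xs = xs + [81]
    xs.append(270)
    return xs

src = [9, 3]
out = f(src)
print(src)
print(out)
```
[9, 3]
[9, 3, 81, 270]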